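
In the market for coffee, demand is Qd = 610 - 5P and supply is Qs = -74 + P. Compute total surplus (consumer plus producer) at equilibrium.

Equilibrium: 610 - 5P = -74 + P gives P* = 114, Q* = 40.
Demand choke price: P = 122; supply starts at P = 74.
CS = ½(122 − 114)(40) = 160; PS = ½(114 − 74)(40) = 800.

Total surplus = 960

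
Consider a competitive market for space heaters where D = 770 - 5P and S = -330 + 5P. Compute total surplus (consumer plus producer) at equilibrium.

Total surplus = 9680

Equilibrium: 770 - 5P = -330 + 5P gives P* = 110, Q* = 220.
Demand choke price: P = 154; supply starts at P = 66.
CS = ½(154 − 110)(220) = 4840; PS = ½(110 − 66)(220) = 4840.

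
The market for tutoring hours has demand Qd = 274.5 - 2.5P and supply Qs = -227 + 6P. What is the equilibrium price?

Set Qd = Qs: 274.5 - 2.5P = -227 + 6P.
501.5 = 8.5P, so P* = 59.
Q* = 274.5 − 2.5(59) = 127.

P* = 59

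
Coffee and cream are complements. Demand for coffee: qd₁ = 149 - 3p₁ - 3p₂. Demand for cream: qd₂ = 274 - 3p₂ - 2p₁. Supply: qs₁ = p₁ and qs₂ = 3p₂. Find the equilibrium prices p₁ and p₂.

Market 1: 149 - 3p₁ - 3p₂ = p₁ → 4p₁ + 3p₂ = 149.
Market 2: 6p₂ + 2p₁ = 274.
Eliminating p₂: 6×(1) − 3×(2) gives 18p₁ = 72, so p₁ = 4.
Back-substitute into (2): p₂ = (274 − 2×4) / 6 = 133/3.

p₁ = 4, p₂ = 133/3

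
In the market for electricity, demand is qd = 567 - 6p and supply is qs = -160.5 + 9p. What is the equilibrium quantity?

Set qd = qs: 567 - 6p = -160.5 + 9p.
727.5 = 15p, so p* = 48.5.
q* = 567 − 6(48.5) = 276.

q* = 276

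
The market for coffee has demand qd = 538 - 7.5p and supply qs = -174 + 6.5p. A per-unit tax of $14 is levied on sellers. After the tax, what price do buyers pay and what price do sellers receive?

Buyers pay 803/14, sellers receive 607/14

Pre-tax equilibrium: p* = 356/7, q* = 1096/7.
Tax on sellers shifts supply to qs = -174 + 6.5(p − 14) = -265 + 6.5p.
538 - 7.5p = -265 + 6.5p gives buyer price pb = 803/14; sellers receive ps = 803/14 − 14 = 607/14.
New quantity: q = 538 − 7.5(803/14) = 3019/28.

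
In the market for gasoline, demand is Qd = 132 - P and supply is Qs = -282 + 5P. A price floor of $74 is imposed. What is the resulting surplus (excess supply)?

Surplus = 30

Equilibrium price would be P* = 69, so the floor at 74 binds.
At P = 74: Qd = 58, Qs = 88.
Surplus = 88 − 58 = 30.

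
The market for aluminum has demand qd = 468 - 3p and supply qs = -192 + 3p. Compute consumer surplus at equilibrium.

Equilibrium: 468 - 3p = -192 + 3p gives p* = 110, q* = 138.
Demand choke price (qd = 0): p = 156.
CS = ½(156 − 110)(138) = 3174.

Consumer surplus = 3174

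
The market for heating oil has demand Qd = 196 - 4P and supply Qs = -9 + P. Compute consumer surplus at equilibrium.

Equilibrium: 196 - 4P = -9 + P gives P* = 41, Q* = 32.
Demand choke price (Qd = 0): P = 49.
CS = ½(49 − 41)(32) = 128.

Consumer surplus = 128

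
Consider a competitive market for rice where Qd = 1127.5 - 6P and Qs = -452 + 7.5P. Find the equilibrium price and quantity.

P* = 117, Q* = 425.5

Set Qd = Qs: 1127.5 - 6P = -452 + 7.5P.
1579.5 = 13.5P, so P* = 117.
Q* = 1127.5 − 6(117) = 425.5.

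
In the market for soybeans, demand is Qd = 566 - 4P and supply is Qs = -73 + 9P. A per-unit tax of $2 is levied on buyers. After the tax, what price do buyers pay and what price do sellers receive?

Pre-tax equilibrium: P* = 639/13, Q* = 4802/13.
Tax on buyers shifts demand to Qd = 566 − 4(P + 2) = 558 - 4P.
558 - 4P = -73 + 9P gives seller price Ps = 631/13; buyers pay Pb = 631/13 + 2 = 657/13.
New quantity: Q = 566 − 4(657/13) = 4730/13.

Buyers pay 657/13, sellers receive 631/13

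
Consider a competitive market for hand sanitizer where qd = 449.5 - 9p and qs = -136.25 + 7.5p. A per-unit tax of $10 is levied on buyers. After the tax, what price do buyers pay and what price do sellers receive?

Pre-tax equilibrium: p* = 35.5, q* = 130.
Tax on buyers shifts demand to qd = 449.5 − 9(p + 10) = 359.5 - 9p.
359.5 - 9p = -136.25 + 7.5p gives seller price ps = 661/22; buyers pay pb = 661/22 + 10 = 881/22.
New quantity: q = 449.5 − 9(881/22) = 980/11.

Buyers pay 881/22, sellers receive 661/22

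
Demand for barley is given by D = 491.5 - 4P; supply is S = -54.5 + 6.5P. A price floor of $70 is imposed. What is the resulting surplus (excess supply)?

Equilibrium price would be P* = 52, so the floor at 70 binds.
At P = 70: D = 211.5, S = 400.5.
Surplus = 400.5 − 211.5 = 189.

Surplus = 189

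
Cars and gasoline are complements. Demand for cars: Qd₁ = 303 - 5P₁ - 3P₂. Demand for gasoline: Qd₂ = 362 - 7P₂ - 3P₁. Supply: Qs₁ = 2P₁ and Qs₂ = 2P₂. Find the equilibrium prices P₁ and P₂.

P₁ = 547/18, P₂ = 1625/54

Market 1: 303 - 5P₁ - 3P₂ = 2P₁ → 7P₁ + 3P₂ = 303.
Market 2: 9P₂ + 3P₁ = 362.
Eliminating P₂: 9×(1) − 3×(2) gives 54P₁ = 1641, so P₁ = 547/18.
Back-substitute into (2): P₂ = (362 − 3×547/18) / 9 = 1625/54.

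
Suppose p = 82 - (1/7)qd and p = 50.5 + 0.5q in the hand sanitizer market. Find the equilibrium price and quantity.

Set the two price expressions equal: 82 - (1/7)q = 50.5 + 0.5q.
31.5 = (9/14)q, so q* = 49.
p* = 82 − (1/7)(49) = 75.

p* = 75, q* = 49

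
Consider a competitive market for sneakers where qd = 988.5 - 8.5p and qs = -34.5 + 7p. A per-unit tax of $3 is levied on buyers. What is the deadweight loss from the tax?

Pre-tax equilibrium: p* = 66, q* = 427.5.
Tax on buyers shifts demand to qd = 988.5 − 8.5(p + 3) = 963 - 8.5p.
963 - 8.5p = -34.5 + 7p gives seller price ps = 1995/31; buyers pay pb = 1995/31 + 3 = 2088/31.
New quantity: q = 988.5 − 8.5(2088/31) = 25791/62.
DWL = ½ × 3 × (427.5 − 25791/62) = 1071/62.

Deadweight loss = 1071/62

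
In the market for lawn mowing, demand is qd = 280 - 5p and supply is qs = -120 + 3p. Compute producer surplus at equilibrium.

Equilibrium: 280 - 5p = -120 + 3p gives p* = 50, q* = 30.
Supply starts at p = 40 (where qs = 0).
PS = ½(50 − 40)(30) = 150.

Producer surplus = 150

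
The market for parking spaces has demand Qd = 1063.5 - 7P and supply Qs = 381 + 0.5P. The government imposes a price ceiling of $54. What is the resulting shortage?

Equilibrium price would be P* = 91, so the ceiling at 54 binds.
At P = 54: Qd = 1063.5 − 7(54) = 685.5, Qs = 381 + 0.5(54) = 408.
Shortage = 685.5 − 408 = 277.5.

Shortage = 277.5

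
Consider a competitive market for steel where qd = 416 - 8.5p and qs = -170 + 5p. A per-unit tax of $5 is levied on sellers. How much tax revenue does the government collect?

Pre-tax equilibrium: p* = 1172/27, q* = 1270/27.
Tax on sellers shifts supply to qs = -170 + 5(p − 5) = -195 + 5p.
416 - 8.5p = -195 + 5p gives buyer price pb = 1222/27; sellers receive ps = 1222/27 − 5 = 1087/27.
New quantity: q = 416 − 8.5(1222/27) = 845/27.
Revenue = 5 × 845/27 = 4225/27.

Tax revenue = 4225/27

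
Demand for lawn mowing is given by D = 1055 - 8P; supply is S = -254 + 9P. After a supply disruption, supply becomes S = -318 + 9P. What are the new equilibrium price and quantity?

Original equilibrium: P* = 77, Q* = 439.
New equilibrium: 1055 - 8P = -318 + 9P, so 1373 = 17P and P' = 1373/17; Q' = 1055 − 8(1373/17) = 6951/17.

P' = 1373/17, Q' = 6951/17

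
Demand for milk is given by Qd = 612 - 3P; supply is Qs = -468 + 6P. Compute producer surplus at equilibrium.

Producer surplus = 5292

Equilibrium: 612 - 3P = -468 + 6P gives P* = 120, Q* = 252.
Supply starts at P = 78 (where Qs = 0).
PS = ½(120 − 78)(252) = 5292.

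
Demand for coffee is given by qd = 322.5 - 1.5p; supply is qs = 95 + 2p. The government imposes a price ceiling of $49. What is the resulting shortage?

Shortage = 56

Equilibrium price would be p* = 65, so the ceiling at 49 binds.
At p = 49: qd = 322.5 − 1.5(49) = 249, qs = 95 + 2(49) = 193.
Shortage = 249 − 193 = 56.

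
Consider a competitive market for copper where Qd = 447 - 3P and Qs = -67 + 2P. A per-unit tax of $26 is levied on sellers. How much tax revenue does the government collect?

Pre-tax equilibrium: P* = 102.8, Q* = 138.6.
Tax on sellers shifts supply to Qs = -67 + 2(P − 26) = -119 + 2P.
447 - 3P = -119 + 2P gives buyer price Pb = 113.2; sellers receive Ps = 113.2 − 26 = 87.2.
New quantity: Q = 447 − 3(113.2) = 107.4.
Revenue = 26 × 107.4 = 2792.4.

Tax revenue = 2792.4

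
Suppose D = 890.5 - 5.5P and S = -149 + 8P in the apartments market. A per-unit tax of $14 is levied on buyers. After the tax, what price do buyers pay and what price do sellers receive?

Buyers pay 2303/27, sellers receive 1925/27

Pre-tax equilibrium: P* = 77, Q* = 467.
Tax on buyers shifts demand to D = 890.5 − 5.5(P + 14) = 813.5 - 5.5P.
813.5 - 5.5P = -149 + 8P gives seller price Ps = 1925/27; buyers pay Pb = 1925/27 + 14 = 2303/27.
New quantity: Q = 890.5 − 5.5(2303/27) = 11377/27.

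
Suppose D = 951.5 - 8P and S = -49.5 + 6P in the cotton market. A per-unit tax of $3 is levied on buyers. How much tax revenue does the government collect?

Tax revenue = 15507/14

Pre-tax equilibrium: P* = 71.5, Q* = 379.5.
Tax on buyers shifts demand to D = 951.5 − 8(P + 3) = 927.5 - 8P.
927.5 - 8P = -49.5 + 6P gives seller price Ps = 977/14; buyers pay Pb = 977/14 + 3 = 1019/14.
New quantity: Q = 951.5 − 8(1019/14) = 5169/14.
Revenue = 3 × 5169/14 = 15507/14.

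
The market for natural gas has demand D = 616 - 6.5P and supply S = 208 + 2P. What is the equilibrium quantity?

Set D = S: 616 - 6.5P = 208 + 2P.
408 = 8.5P, so P* = 48.
Q* = 616 − 6.5(48) = 304.

Q* = 304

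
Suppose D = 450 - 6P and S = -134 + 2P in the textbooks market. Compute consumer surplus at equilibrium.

Equilibrium: 450 - 6P = -134 + 2P gives P* = 73, Q* = 12.
Demand choke price (D = 0): P = 75.
CS = ½(75 − 73)(12) = 12.

Consumer surplus = 12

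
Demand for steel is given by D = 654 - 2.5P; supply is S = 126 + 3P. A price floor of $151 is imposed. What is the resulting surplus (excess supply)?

Equilibrium price would be P* = 96, so the floor at 151 binds.
At P = 151: D = 276.5, S = 579.
Surplus = 579 − 276.5 = 302.5.

Surplus = 302.5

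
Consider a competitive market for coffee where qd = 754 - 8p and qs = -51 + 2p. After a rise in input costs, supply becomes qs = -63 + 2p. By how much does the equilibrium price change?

Δp = 1.2

Original equilibrium: p* = 80.5, q* = 110.
New equilibrium: 754 - 8p = -63 + 2p, so 817 = 10p and p' = 81.7; q' = 754 − 8(81.7) = 100.4.
Change in price: 81.7 − 80.5 = 1.2.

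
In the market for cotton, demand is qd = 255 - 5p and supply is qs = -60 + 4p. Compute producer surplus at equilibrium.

Producer surplus = 800

Equilibrium: 255 - 5p = -60 + 4p gives p* = 35, q* = 80.
Supply starts at p = 15 (where qs = 0).
PS = ½(35 − 15)(80) = 800.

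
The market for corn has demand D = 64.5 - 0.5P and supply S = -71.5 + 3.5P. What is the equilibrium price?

Set D = S: 64.5 - 0.5P = -71.5 + 3.5P.
136 = 4P, so P* = 34.
Q* = 64.5 − 0.5(34) = 47.5.

P* = 34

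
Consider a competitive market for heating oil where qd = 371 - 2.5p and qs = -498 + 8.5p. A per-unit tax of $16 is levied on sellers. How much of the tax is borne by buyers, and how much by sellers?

Buyers bear 136/11, sellers bear 40/11

Pre-tax equilibrium: p* = 79, q* = 173.5.
Tax on sellers shifts supply to qs = -498 + 8.5(p − 16) = -634 + 8.5p.
371 - 2.5p = -634 + 8.5p gives buyer price pb = 1005/11; sellers receive ps = 1005/11 − 16 = 829/11.
New quantity: q = 371 − 2.5(1005/11) = 3137/22.
Buyer burden = 1005/11 − 79 = 136/11; seller burden = 79 − 829/11 = 40/11.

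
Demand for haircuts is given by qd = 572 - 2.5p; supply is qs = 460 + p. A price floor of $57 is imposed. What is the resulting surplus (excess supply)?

Surplus = 87.5

Equilibrium price would be p* = 32, so the floor at 57 binds.
At p = 57: qd = 429.5, qs = 517.
Surplus = 517 − 429.5 = 87.5.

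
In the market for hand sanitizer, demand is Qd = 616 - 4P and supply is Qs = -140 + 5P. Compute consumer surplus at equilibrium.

Equilibrium: 616 - 4P = -140 + 5P gives P* = 84, Q* = 280.
Demand choke price (Qd = 0): P = 154.
CS = ½(154 − 84)(280) = 9800.

Consumer surplus = 9800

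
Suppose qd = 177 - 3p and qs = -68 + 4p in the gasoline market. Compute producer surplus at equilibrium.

Equilibrium: 177 - 3p = -68 + 4p gives p* = 35, q* = 72.
Supply starts at p = 17 (where qs = 0).
PS = ½(35 − 17)(72) = 648.

Producer surplus = 648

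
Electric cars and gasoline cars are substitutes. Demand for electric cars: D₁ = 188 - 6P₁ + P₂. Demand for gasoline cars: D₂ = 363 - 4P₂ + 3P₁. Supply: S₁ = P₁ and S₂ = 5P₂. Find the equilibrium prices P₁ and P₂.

Market 1: 188 - 6P₁ + P₂ = P₁ → 7P₁ - P₂ = 188.
Market 2: 9P₂ - 3P₁ = 363.
Eliminating P₂: 9×(1) + 1×(2) gives 60P₁ = 2055, so P₁ = 34.25.
Back-substitute into (2): P₂ = (363 + 3×34.25) / 9 = 51.75.

P₁ = 34.25, P₂ = 51.75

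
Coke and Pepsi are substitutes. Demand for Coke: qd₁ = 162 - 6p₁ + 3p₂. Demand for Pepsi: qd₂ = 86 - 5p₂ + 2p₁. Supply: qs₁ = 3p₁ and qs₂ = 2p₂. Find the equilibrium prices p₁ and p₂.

Market 1: 162 - 6p₁ + 3p₂ = 3p₁ → 9p₁ - 3p₂ = 162.
Market 2: 7p₂ - 2p₁ = 86.
Eliminating p₂: 7×(1) + 3×(2) gives 57p₁ = 1392, so p₁ = 464/19.
Back-substitute into (2): p₂ = (86 + 2×464/19) / 7 = 366/19.

p₁ = 464/19, p₂ = 366/19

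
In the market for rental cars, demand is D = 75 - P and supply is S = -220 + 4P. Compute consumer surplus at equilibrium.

Equilibrium: 75 - P = -220 + 4P gives P* = 59, Q* = 16.
Demand choke price (D = 0): P = 75.
CS = ½(75 − 59)(16) = 128.

Consumer surplus = 128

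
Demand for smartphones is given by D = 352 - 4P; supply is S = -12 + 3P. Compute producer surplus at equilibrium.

Equilibrium: 352 - 4P = -12 + 3P gives P* = 52, Q* = 144.
Supply starts at P = 4 (where S = 0).
PS = ½(52 − 4)(144) = 3456.

Producer surplus = 3456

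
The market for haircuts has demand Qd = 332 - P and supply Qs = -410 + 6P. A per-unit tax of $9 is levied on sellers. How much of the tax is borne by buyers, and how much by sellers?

Buyers bear 54/7, sellers bear 9/7

Pre-tax equilibrium: P* = 106, Q* = 226.
Tax on sellers shifts supply to Qs = -410 + 6(P − 9) = -464 + 6P.
332 - P = -464 + 6P gives buyer price Pb = 796/7; sellers receive Ps = 796/7 − 9 = 733/7.
New quantity: Q = 332 − 1(796/7) = 1528/7.
Buyer burden = 796/7 − 106 = 54/7; seller burden = 106 − 733/7 = 9/7.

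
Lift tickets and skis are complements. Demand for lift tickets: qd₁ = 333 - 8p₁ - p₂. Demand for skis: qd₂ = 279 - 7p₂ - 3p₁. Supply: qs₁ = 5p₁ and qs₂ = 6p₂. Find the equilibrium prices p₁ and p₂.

p₁ = 2025/83, p₂ = 1314/83

Market 1: 333 - 8p₁ - p₂ = 5p₁ → 13p₁ + p₂ = 333.
Market 2: 13p₂ + 3p₁ = 279.
Eliminating p₂: 13×(1) − 1×(2) gives 166p₁ = 4050, so p₁ = 2025/83.
Back-substitute into (2): p₂ = (279 − 3×2025/83) / 13 = 1314/83.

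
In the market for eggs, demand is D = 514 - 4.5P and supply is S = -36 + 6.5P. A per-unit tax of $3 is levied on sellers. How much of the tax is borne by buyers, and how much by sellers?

Pre-tax equilibrium: P* = 50, Q* = 289.
Tax on sellers shifts supply to S = -36 + 6.5(P − 3) = -55.5 + 6.5P.
514 - 4.5P = -55.5 + 6.5P gives buyer price Pb = 1139/22; sellers receive Ps = 1139/22 − 3 = 1073/22.
New quantity: Q = 514 − 4.5(1139/22) = 12365/44.
Buyer burden = 1139/22 − 50 = 39/22; seller burden = 50 − 1073/22 = 27/22.

Buyers bear 39/22, sellers bear 27/22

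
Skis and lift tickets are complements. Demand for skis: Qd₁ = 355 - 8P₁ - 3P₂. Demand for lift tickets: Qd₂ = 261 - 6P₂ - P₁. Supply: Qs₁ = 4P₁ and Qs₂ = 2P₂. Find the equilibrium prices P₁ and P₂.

Market 1: 355 - 8P₁ - 3P₂ = 4P₁ → 12P₁ + 3P₂ = 355.
Market 2: 8P₂ + P₁ = 261.
Eliminating P₂: 8×(1) − 3×(2) gives 93P₁ = 2057, so P₁ = 2057/93.
Back-substitute into (2): P₂ = (261 − 1×2057/93) / 8 = 2777/93.

P₁ = 2057/93, P₂ = 2777/93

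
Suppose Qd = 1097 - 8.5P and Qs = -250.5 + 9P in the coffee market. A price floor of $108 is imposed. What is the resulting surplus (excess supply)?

Surplus = 542.5

Equilibrium price would be P* = 77, so the floor at 108 binds.
At P = 108: Qd = 179, Qs = 721.5.
Surplus = 721.5 − 179 = 542.5.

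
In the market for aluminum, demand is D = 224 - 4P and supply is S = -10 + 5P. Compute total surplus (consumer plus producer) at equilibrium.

Total surplus = 3240

Equilibrium: 224 - 4P = -10 + 5P gives P* = 26, Q* = 120.
Demand choke price: P = 56; supply starts at P = 2.
CS = ½(56 − 26)(120) = 1800; PS = ½(26 − 2)(120) = 1440.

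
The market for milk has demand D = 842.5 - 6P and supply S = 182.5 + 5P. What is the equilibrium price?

P* = 60

Set D = S: 842.5 - 6P = 182.5 + 5P.
660 = 11P, so P* = 60.
Q* = 842.5 − 6(60) = 482.5.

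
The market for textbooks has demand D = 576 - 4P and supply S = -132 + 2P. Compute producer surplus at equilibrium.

Equilibrium: 576 - 4P = -132 + 2P gives P* = 118, Q* = 104.
Supply starts at P = 66 (where S = 0).
PS = ½(118 − 66)(104) = 2704.

Producer surplus = 2704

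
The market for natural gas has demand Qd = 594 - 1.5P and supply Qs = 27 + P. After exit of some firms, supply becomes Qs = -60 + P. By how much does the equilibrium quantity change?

Original equilibrium: P* = 226.8, Q* = 253.8.
New equilibrium: 594 - 1.5P = -60 + P, so 654 = 2.5P and P' = 261.6; Q' = 594 − 1.5(261.6) = 201.6.
Change in quantity: 201.6 − 253.8 = -52.2.

ΔQ = -52.2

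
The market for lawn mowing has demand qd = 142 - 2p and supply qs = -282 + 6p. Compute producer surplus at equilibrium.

Producer surplus = 108

Equilibrium: 142 - 2p = -282 + 6p gives p* = 53, q* = 36.
Supply starts at p = 47 (where qs = 0).
PS = ½(53 − 47)(36) = 108.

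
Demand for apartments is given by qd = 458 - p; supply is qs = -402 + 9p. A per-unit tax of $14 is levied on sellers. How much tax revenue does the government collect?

Tax revenue = 5031.6

Pre-tax equilibrium: p* = 86, q* = 372.
Tax on sellers shifts supply to qs = -402 + 9(p − 14) = -528 + 9p.
458 - p = -528 + 9p gives buyer price pb = 98.6; sellers receive ps = 98.6 − 14 = 84.6.
New quantity: q = 458 − 1(98.6) = 359.4.
Revenue = 14 × 359.4 = 5031.6.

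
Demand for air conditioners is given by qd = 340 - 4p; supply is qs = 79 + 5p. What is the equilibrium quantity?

Set qd = qs: 340 - 4p = 79 + 5p.
261 = 9p, so p* = 29.
q* = 340 − 4(29) = 224.

q* = 224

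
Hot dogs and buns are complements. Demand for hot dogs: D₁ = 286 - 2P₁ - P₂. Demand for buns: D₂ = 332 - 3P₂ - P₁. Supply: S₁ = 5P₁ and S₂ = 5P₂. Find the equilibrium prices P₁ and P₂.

Market 1: 286 - 2P₁ - P₂ = 5P₁ → 7P₁ + P₂ = 286.
Market 2: 8P₂ + P₁ = 332.
Eliminating P₂: 8×(1) − 1×(2) gives 55P₁ = 1956, so P₁ = 1956/55.
Back-substitute into (2): P₂ = (332 − 1×1956/55) / 8 = 2038/55.

P₁ = 1956/55, P₂ = 2038/55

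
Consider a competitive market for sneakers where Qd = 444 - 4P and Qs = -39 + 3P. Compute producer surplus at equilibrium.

Producer surplus = 4704

Equilibrium: 444 - 4P = -39 + 3P gives P* = 69, Q* = 168.
Supply starts at P = 13 (where Qs = 0).
PS = ½(69 − 13)(168) = 4704.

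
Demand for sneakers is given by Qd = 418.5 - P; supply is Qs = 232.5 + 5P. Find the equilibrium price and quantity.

P* = 31, Q* = 387.5

Set Qd = Qs: 418.5 - P = 232.5 + 5P.
186 = 6P, so P* = 31.
Q* = 418.5 − 1(31) = 387.5.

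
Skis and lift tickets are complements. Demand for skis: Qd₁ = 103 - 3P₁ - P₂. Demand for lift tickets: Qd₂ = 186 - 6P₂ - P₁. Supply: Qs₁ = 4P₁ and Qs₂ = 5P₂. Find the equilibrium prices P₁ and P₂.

P₁ = 947/76, P₂ = 1199/76

Market 1: 103 - 3P₁ - P₂ = 4P₁ → 7P₁ + P₂ = 103.
Market 2: 11P₂ + P₁ = 186.
Eliminating P₂: 11×(1) − 1×(2) gives 76P₁ = 947, so P₁ = 947/76.
Back-substitute into (2): P₂ = (186 − 1×947/76) / 11 = 1199/76.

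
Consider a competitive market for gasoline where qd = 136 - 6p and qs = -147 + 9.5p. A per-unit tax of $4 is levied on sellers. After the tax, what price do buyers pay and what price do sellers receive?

Buyers pay 642/31, sellers receive 518/31

Pre-tax equilibrium: p* = 566/31, q* = 820/31.
Tax on sellers shifts supply to qs = -147 + 9.5(p − 4) = -185 + 9.5p.
136 - 6p = -185 + 9.5p gives buyer price pb = 642/31; sellers receive ps = 642/31 − 4 = 518/31.
New quantity: q = 136 − 6(642/31) = 364/31.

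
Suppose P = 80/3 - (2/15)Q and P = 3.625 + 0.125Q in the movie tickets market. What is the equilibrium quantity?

Set the two price expressions equal: 80/3 - (2/15)Q = 3.625 + 0.125Q.
553/24 = (31/120)Q, so Q* = 2765/31.
P* = 80/3 − (2/15)(2765/31) = 458/31.

Q* = 2765/31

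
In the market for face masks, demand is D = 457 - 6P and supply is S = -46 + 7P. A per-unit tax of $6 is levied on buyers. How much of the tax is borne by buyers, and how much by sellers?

Pre-tax equilibrium: P* = 503/13, Q* = 2923/13.
Tax on buyers shifts demand to D = 457 − 6(P + 6) = 421 - 6P.
421 - 6P = -46 + 7P gives seller price Ps = 467/13; buyers pay Pb = 467/13 + 6 = 545/13.
New quantity: Q = 457 − 6(545/13) = 2671/13.
Buyer burden = 545/13 − 503/13 = 42/13; seller burden = 503/13 − 467/13 = 36/13.

Buyers bear 42/13, sellers bear 36/13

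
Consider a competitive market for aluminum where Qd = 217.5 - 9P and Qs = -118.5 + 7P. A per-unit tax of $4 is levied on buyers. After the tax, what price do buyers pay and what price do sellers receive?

Pre-tax equilibrium: P* = 21, Q* = 28.5.
Tax on buyers shifts demand to Qd = 217.5 − 9(P + 4) = 181.5 - 9P.
181.5 - 9P = -118.5 + 7P gives seller price Ps = 18.75; buyers pay Pb = 18.75 + 4 = 22.75.
New quantity: Q = 217.5 − 9(22.75) = 12.75.

Buyers pay $22.75, sellers receive $18.75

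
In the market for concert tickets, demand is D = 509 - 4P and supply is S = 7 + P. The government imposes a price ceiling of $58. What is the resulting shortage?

Shortage = 212

Equilibrium price would be P* = 100.4, so the ceiling at 58 binds.
At P = 58: D = 509 − 4(58) = 277, S = 7 + 1(58) = 65.
Shortage = 277 − 65 = 212.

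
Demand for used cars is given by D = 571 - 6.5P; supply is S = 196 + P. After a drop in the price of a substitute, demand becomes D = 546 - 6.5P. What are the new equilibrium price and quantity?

Original equilibrium: P* = 50, Q* = 246.
New equilibrium: 546 - 6.5P = 196 + P, so 350 = 7.5P and P' = 140/3; Q' = 546 − 6.5(140/3) = 728/3.

P' = 140/3, Q' = 728/3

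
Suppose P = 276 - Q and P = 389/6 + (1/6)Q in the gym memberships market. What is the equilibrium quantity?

Q* = 181

Set the two price expressions equal: 276 - Q = 389/6 + (1/6)Q.
1267/6 = (7/6)Q, so Q* = 181.
P* = 276 − (1)(181) = 95.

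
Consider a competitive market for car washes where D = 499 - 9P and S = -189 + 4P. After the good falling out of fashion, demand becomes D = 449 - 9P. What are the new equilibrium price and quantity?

Original equilibrium: P* = 688/13, Q* = 295/13.
New equilibrium: 449 - 9P = -189 + 4P, so 638 = 13P and P' = 638/13; Q' = 449 − 9(638/13) = 95/13.

P' = 638/13, Q' = 95/13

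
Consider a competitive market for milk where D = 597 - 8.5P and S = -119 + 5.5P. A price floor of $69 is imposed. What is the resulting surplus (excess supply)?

Surplus = 250

Equilibrium price would be P* = 358/7, so the floor at 69 binds.
At P = 69: D = 10.5, S = 260.5.
Surplus = 260.5 − 10.5 = 250.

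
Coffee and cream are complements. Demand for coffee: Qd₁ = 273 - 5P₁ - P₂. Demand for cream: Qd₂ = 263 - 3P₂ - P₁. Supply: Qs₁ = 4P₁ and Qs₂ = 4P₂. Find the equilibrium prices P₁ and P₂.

Market 1: 273 - 5P₁ - P₂ = 4P₁ → 9P₁ + P₂ = 273.
Market 2: 7P₂ + P₁ = 263.
Eliminating P₂: 7×(1) − 1×(2) gives 62P₁ = 1648, so P₁ = 824/31.
Back-substitute into (2): P₂ = (263 − 1×824/31) / 7 = 1047/31.

P₁ = 824/31, P₂ = 1047/31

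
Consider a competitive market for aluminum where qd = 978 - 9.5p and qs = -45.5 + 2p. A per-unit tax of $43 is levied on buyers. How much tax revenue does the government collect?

Pre-tax equilibrium: p* = 89, q* = 132.5.
Tax on buyers shifts demand to qd = 978 − 9.5(p + 43) = 569.5 - 9.5p.
569.5 - 9.5p = -45.5 + 2p gives seller price ps = 1230/23; buyers pay pb = 1230/23 + 43 = 2219/23.
New quantity: q = 978 − 9.5(2219/23) = 2827/46.
Revenue = 43 × 2827/46 = 121561/46.

Tax revenue = 121561/46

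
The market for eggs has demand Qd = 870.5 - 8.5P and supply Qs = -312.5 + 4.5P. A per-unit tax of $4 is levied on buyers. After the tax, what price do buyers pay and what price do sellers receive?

Buyers pay 1201/13, sellers receive 1149/13

Pre-tax equilibrium: P* = 91, Q* = 97.
Tax on buyers shifts demand to Qd = 870.5 − 8.5(P + 4) = 836.5 - 8.5P.
836.5 - 8.5P = -312.5 + 4.5P gives seller price Ps = 1149/13; buyers pay Pb = 1149/13 + 4 = 1201/13.
New quantity: Q = 870.5 − 8.5(1201/13) = 1108/13.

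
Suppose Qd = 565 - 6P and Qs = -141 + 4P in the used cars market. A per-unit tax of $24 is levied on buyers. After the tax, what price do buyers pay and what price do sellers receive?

Pre-tax equilibrium: P* = 70.6, Q* = 141.4.
Tax on buyers shifts demand to Qd = 565 − 6(P + 24) = 421 - 6P.
421 - 6P = -141 + 4P gives seller price Ps = 56.2; buyers pay Pb = 56.2 + 24 = 80.2.
New quantity: Q = 565 − 6(80.2) = 83.8.

Buyers pay $80.2, sellers receive $56.2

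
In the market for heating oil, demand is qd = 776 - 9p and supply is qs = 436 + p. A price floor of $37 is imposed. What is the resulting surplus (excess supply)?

Equilibrium price would be p* = 34, so the floor at 37 binds.
At p = 37: qd = 443, qs = 473.
Surplus = 473 − 443 = 30.

Surplus = 30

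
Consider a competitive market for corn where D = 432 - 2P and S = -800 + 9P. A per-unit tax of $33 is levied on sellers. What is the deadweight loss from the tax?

Deadweight loss = 891

Pre-tax equilibrium: P* = 112, Q* = 208.
Tax on sellers shifts supply to S = -800 + 9(P − 33) = -1097 + 9P.
432 - 2P = -1097 + 9P gives buyer price Pb = 139; sellers receive Ps = 139 − 33 = 106.
New quantity: Q = 432 − 2(139) = 154.
DWL = ½ × 33 × (208 − 154) = 891.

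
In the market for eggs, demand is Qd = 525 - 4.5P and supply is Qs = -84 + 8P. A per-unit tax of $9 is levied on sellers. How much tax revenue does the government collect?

Pre-tax equilibrium: P* = 48.72, Q* = 305.76.
Tax on sellers shifts supply to Qs = -84 + 8(P − 9) = -156 + 8P.
525 - 4.5P = -156 + 8P gives buyer price Pb = 54.48; sellers receive Ps = 54.48 − 9 = 45.48.
New quantity: Q = 525 − 4.5(54.48) = 279.84.
Revenue = 9 × 279.84 = 2518.56.

Tax revenue = 2518.56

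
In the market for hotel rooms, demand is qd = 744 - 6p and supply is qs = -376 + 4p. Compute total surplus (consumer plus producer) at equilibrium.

Total surplus = 1080

Equilibrium: 744 - 6p = -376 + 4p gives p* = 112, q* = 72.
Demand choke price: p = 124; supply starts at p = 94.
CS = ½(124 − 112)(72) = 432; PS = ½(112 − 94)(72) = 648.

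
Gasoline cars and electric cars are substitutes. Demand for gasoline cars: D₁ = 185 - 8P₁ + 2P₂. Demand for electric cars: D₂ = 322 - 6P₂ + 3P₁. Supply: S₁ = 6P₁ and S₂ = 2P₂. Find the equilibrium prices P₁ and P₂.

P₁ = 1062/53, P₂ = 5063/106

Market 1: 185 - 8P₁ + 2P₂ = 6P₁ → 14P₁ - 2P₂ = 185.
Market 2: 8P₂ - 3P₁ = 322.
Eliminating P₂: 8×(1) + 2×(2) gives 106P₁ = 2124, so P₁ = 1062/53.
Back-substitute into (2): P₂ = (322 + 3×1062/53) / 8 = 5063/106.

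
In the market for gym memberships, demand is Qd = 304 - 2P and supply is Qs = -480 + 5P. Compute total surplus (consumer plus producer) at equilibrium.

Equilibrium: 304 - 2P = -480 + 5P gives P* = 112, Q* = 80.
Demand choke price: P = 152; supply starts at P = 96.
CS = ½(152 − 112)(80) = 1600; PS = ½(112 − 96)(80) = 640.

Total surplus = 2240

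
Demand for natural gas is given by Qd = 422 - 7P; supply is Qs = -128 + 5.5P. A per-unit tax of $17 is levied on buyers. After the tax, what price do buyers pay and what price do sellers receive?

Pre-tax equilibrium: P* = 44, Q* = 114.
Tax on buyers shifts demand to Qd = 422 − 7(P + 17) = 303 - 7P.
303 - 7P = -128 + 5.5P gives seller price Ps = 34.48; buyers pay Pb = 34.48 + 17 = 51.48.
New quantity: Q = 422 − 7(51.48) = 61.64.

Buyers pay $51.48, sellers receive $34.48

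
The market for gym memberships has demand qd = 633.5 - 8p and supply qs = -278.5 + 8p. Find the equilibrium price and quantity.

Set qd = qs: 633.5 - 8p = -278.5 + 8p.
912 = 16p, so p* = 57.
q* = 633.5 − 8(57) = 177.5.

p* = 57, q* = 177.5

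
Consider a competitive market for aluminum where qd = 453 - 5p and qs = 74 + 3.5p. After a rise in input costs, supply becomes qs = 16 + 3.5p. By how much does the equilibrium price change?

Original equilibrium: p* = 758/17, q* = 3911/17.
New equilibrium: 453 - 5p = 16 + 3.5p, so 437 = 8.5p and p' = 874/17; q' = 453 − 5(874/17) = 3331/17.
Change in price: 874/17 − 758/17 = 116/17.

Δp = 116/17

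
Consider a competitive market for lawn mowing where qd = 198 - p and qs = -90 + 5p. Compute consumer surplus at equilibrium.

Equilibrium: 198 - p = -90 + 5p gives p* = 48, q* = 150.
Demand choke price (qd = 0): p = 198.
CS = ½(198 − 48)(150) = 11250.

Consumer surplus = 11250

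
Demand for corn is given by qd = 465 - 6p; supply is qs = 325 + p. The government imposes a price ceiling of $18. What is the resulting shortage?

Shortage = 14

Equilibrium price would be p* = 20, so the ceiling at 18 binds.
At p = 18: qd = 465 − 6(18) = 357, qs = 325 + 1(18) = 343.
Shortage = 357 − 343 = 14.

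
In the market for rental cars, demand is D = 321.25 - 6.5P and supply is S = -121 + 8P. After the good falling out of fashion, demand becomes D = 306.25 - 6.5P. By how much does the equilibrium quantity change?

ΔQ = -240/29

Original equilibrium: P* = 30.5, Q* = 123.
New equilibrium: 306.25 - 6.5P = -121 + 8P, so 427.25 = 14.5P and P' = 1709/58; Q' = 306.25 − 6.5(1709/58) = 3327/29.
Change in quantity: 3327/29 − 123 = -240/29.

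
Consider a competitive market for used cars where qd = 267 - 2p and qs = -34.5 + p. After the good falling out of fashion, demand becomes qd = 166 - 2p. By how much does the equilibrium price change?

Original equilibrium: p* = 100.5, q* = 66.
New equilibrium: 166 - 2p = -34.5 + p, so 200.5 = 3p and p' = 401/6; q' = 166 − 2(401/6) = 97/3.
Change in price: 401/6 − 100.5 = -101/3.

Δp = -101/3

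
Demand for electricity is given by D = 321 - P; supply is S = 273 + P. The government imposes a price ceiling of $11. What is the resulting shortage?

Equilibrium price would be P* = 24, so the ceiling at 11 binds.
At P = 11: D = 321 − 1(11) = 310, S = 273 + 1(11) = 284.
Shortage = 310 − 284 = 26.

Shortage = 26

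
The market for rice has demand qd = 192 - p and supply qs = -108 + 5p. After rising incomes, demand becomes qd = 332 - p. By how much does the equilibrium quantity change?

Original equilibrium: p* = 50, q* = 142.
New equilibrium: 332 - p = -108 + 5p, so 440 = 6p and p' = 220/3; q' = 332 − 1(220/3) = 776/3.
Change in quantity: 776/3 − 142 = 350/3.

Δq = 350/3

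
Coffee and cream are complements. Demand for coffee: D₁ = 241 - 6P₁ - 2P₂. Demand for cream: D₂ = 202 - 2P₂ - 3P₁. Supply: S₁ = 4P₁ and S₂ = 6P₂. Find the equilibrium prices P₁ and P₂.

Market 1: 241 - 6P₁ - 2P₂ = 4P₁ → 10P₁ + 2P₂ = 241.
Market 2: 8P₂ + 3P₁ = 202.
Eliminating P₂: 8×(1) − 2×(2) gives 74P₁ = 1524, so P₁ = 762/37.
Back-substitute into (2): P₂ = (202 − 3×762/37) / 8 = 1297/74.

P₁ = 762/37, P₂ = 1297/74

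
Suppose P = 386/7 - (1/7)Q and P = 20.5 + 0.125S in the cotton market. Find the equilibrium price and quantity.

P* = 110/3, Q* = 388/3

Set the two price expressions equal: 386/7 - (1/7)Q = 20.5 + 0.125Q.
485/14 = (15/56)Q, so Q* = 388/3.
P* = 386/7 − (1/7)(388/3) = 110/3.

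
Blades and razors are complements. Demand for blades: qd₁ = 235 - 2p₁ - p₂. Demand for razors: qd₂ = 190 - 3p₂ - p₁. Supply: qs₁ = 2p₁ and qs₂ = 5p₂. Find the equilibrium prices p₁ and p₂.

Market 1: 235 - 2p₁ - p₂ = 2p₁ → 4p₁ + p₂ = 235.
Market 2: 8p₂ + p₁ = 190.
Eliminating p₂: 8×(1) − 1×(2) gives 31p₁ = 1690, so p₁ = 1690/31.
Back-substitute into (2): p₂ = (190 − 1×1690/31) / 8 = 525/31.

p₁ = 1690/31, p₂ = 525/31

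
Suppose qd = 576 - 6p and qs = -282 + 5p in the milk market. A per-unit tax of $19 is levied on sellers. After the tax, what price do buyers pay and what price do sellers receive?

Buyers pay 953/11, sellers receive 744/11

Pre-tax equilibrium: p* = 78, q* = 108.
Tax on sellers shifts supply to qs = -282 + 5(p − 19) = -377 + 5p.
576 - 6p = -377 + 5p gives buyer price pb = 953/11; sellers receive ps = 953/11 − 19 = 744/11.
New quantity: q = 576 − 6(953/11) = 618/11.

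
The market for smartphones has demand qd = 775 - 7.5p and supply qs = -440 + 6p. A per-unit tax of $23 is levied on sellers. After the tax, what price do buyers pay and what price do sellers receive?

Buyers pay 902/9, sellers receive 695/9

Pre-tax equilibrium: p* = 90, q* = 100.
Tax on sellers shifts supply to qs = -440 + 6(p − 23) = -578 + 6p.
775 - 7.5p = -578 + 6p gives buyer price pb = 902/9; sellers receive ps = 902/9 − 23 = 695/9.
New quantity: q = 775 − 7.5(902/9) = 70/3.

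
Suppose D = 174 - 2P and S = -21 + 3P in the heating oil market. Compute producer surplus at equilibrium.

Equilibrium: 174 - 2P = -21 + 3P gives P* = 39, Q* = 96.
Supply starts at P = 7 (where S = 0).
PS = ½(39 − 7)(96) = 1536.

Producer surplus = 1536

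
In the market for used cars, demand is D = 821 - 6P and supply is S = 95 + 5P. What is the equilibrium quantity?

Q* = 425

Set D = S: 821 - 6P = 95 + 5P.
726 = 11P, so P* = 66.
Q* = 821 − 6(66) = 425.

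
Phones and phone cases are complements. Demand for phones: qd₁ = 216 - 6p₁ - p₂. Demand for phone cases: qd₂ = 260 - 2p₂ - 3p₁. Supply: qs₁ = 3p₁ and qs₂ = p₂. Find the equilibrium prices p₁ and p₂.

p₁ = 97/6, p₂ = 70.5

Market 1: 216 - 6p₁ - p₂ = 3p₁ → 9p₁ + p₂ = 216.
Market 2: 3p₂ + 3p₁ = 260.
Eliminating p₂: 3×(1) − 1×(2) gives 24p₁ = 388, so p₁ = 97/6.
Back-substitute into (2): p₂ = (260 − 3×97/6) / 3 = 70.5.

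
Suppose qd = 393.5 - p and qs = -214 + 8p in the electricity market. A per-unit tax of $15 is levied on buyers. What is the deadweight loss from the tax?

Pre-tax equilibrium: p* = 67.5, q* = 326.
Tax on buyers shifts demand to qd = 393.5 − 1(p + 15) = 378.5 - p.
378.5 - p = -214 + 8p gives seller price ps = 395/6; buyers pay pb = 395/6 + 15 = 485/6.
New quantity: q = 393.5 − 1(485/6) = 938/3.
DWL = ½ × 15 × (326 − 938/3) = 100.

Deadweight loss = 100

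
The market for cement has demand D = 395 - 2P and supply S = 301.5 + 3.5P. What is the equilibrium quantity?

Q* = 361

Set D = S: 395 - 2P = 301.5 + 3.5P.
93.5 = 5.5P, so P* = 17.
Q* = 395 − 2(17) = 361.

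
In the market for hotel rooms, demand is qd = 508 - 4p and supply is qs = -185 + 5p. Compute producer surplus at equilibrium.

Producer surplus = 4000

Equilibrium: 508 - 4p = -185 + 5p gives p* = 77, q* = 200.
Supply starts at p = 37 (where qs = 0).
PS = ½(77 − 37)(200) = 4000.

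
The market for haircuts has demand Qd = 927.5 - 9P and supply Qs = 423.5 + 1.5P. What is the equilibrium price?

P* = 48

Set Qd = Qs: 927.5 - 9P = 423.5 + 1.5P.
504 = 10.5P, so P* = 48.
Q* = 927.5 − 9(48) = 495.5.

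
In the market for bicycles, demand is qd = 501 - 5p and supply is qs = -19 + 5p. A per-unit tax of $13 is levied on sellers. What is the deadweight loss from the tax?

Deadweight loss = 211.25

Pre-tax equilibrium: p* = 52, q* = 241.
Tax on sellers shifts supply to qs = -19 + 5(p − 13) = -84 + 5p.
501 - 5p = -84 + 5p gives buyer price pb = 58.5; sellers receive ps = 58.5 − 13 = 45.5.
New quantity: q = 501 − 5(58.5) = 208.5.
DWL = ½ × 13 × (241 − 208.5) = 211.25.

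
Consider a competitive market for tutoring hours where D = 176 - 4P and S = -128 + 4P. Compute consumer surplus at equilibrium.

Equilibrium: 176 - 4P = -128 + 4P gives P* = 38, Q* = 24.
Demand choke price (D = 0): P = 44.
CS = ½(44 − 38)(24) = 72.

Consumer surplus = 72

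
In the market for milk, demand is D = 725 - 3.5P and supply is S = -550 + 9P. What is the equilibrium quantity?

Set D = S: 725 - 3.5P = -550 + 9P.
1275 = 12.5P, so P* = 102.
Q* = 725 − 3.5(102) = 368.

Q* = 368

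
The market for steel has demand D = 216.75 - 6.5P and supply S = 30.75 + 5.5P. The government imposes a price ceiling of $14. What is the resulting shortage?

Shortage = 18

Equilibrium price would be P* = 15.5, so the ceiling at 14 binds.
At P = 14: D = 216.75 − 6.5(14) = 125.75, S = 30.75 + 5.5(14) = 107.75.
Shortage = 125.75 − 107.75 = 18.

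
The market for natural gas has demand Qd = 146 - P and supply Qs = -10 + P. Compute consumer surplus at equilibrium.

Consumer surplus = 2312

Equilibrium: 146 - P = -10 + P gives P* = 78, Q* = 68.
Demand choke price (Qd = 0): P = 146.
CS = ½(146 − 78)(68) = 2312.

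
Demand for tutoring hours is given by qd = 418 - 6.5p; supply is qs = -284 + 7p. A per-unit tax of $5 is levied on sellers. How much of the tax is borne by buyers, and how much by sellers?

Pre-tax equilibrium: p* = 52, q* = 80.
Tax on sellers shifts supply to qs = -284 + 7(p − 5) = -319 + 7p.
418 - 6.5p = -319 + 7p gives buyer price pb = 1474/27; sellers receive ps = 1474/27 − 5 = 1339/27.
New quantity: q = 418 − 6.5(1474/27) = 1705/27.
Buyer burden = 1474/27 − 52 = 70/27; seller burden = 52 − 1339/27 = 65/27.

Buyers bear 70/27, sellers bear 65/27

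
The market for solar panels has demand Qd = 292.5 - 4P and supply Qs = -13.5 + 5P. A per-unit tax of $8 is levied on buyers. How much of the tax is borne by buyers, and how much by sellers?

Pre-tax equilibrium: P* = 34, Q* = 156.5.
Tax on buyers shifts demand to Qd = 292.5 − 4(P + 8) = 260.5 - 4P.
260.5 - 4P = -13.5 + 5P gives seller price Ps = 274/9; buyers pay Pb = 274/9 + 8 = 346/9.
New quantity: Q = 292.5 − 4(346/9) = 2497/18.
Buyer burden = 346/9 − 34 = 40/9; seller burden = 34 − 274/9 = 32/9.

Buyers bear 40/9, sellers bear 32/9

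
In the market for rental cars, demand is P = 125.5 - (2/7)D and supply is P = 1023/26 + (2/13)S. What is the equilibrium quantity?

Q* = 196

Set the two price expressions equal: 125.5 - (2/7)Q = 1023/26 + (2/13)Q.
1120/13 = (40/91)Q, so Q* = 196.
P* = 125.5 − (2/7)(196) = 69.5.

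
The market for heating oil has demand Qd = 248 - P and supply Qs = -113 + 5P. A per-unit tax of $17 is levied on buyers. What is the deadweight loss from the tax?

Pre-tax equilibrium: P* = 361/6, Q* = 1127/6.
Tax on buyers shifts demand to Qd = 248 − 1(P + 17) = 231 - P.
231 - P = -113 + 5P gives seller price Ps = 172/3; buyers pay Pb = 172/3 + 17 = 223/3.
New quantity: Q = 248 − 1(223/3) = 521/3.
DWL = ½ × 17 × (1127/6 − 521/3) = 1445/12.

Deadweight loss = 1445/12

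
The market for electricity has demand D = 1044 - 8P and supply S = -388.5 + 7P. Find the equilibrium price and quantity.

Set D = S: 1044 - 8P = -388.5 + 7P.
1432.5 = 15P, so P* = 95.5.
Q* = 1044 − 8(95.5) = 280.

P* = 95.5, Q* = 280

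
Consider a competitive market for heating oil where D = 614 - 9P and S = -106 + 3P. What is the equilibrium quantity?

Q* = 74

Set D = S: 614 - 9P = -106 + 3P.
720 = 12P, so P* = 60.
Q* = 614 − 9(60) = 74.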